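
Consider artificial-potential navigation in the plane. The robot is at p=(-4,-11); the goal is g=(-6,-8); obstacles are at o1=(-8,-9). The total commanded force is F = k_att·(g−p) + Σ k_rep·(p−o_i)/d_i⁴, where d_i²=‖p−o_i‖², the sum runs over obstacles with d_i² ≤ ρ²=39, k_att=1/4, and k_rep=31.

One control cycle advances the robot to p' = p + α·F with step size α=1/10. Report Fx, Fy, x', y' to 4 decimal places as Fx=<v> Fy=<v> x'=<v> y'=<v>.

F_att = 1/4·(g−p) = 1/4·(-2,3) = (-0.5000,0.7500)
o1: d²=20 ≤ ρ²=39; F_rep = 31·(4,-2)/20² = (0.3100,-0.1550)
F = F_att + ΣF_rep = (-0.1900,0.5950)
p' = p + 1/10·F = (-4.0190,-10.9405)

Fx=-0.1900 Fy=0.5950 x'=-4.0190 y'=-10.9405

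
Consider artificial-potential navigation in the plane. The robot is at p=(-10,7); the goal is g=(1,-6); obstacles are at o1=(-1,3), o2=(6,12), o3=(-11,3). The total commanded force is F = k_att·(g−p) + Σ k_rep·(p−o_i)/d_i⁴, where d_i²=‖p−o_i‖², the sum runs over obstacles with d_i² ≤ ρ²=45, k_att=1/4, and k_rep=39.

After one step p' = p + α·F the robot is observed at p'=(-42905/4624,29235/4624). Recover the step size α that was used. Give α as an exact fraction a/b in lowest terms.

F_att = 1/4·(g−p) = 1/4·(11,-13) = (2.7500,-3.2500)
o1: d²=97 > ρ²=45 → inactive
o2: d²=281 > ρ²=45 → inactive
o3: d²=17 ≤ ρ²=45; F_rep = 39·(1,4)/17² = (0.1349,0.5398)
F = F_att + ΣF_rep = (2.8849,-2.7102)
Δp = p'−p = (0.7212,-0.6776); α = Δx/Fx = (3335/4624) / (3335/1156) = 1/4
check: Δy/Fy = (-3133/4624) / (-3133/1156) = 1/4 ✓

α = 1/4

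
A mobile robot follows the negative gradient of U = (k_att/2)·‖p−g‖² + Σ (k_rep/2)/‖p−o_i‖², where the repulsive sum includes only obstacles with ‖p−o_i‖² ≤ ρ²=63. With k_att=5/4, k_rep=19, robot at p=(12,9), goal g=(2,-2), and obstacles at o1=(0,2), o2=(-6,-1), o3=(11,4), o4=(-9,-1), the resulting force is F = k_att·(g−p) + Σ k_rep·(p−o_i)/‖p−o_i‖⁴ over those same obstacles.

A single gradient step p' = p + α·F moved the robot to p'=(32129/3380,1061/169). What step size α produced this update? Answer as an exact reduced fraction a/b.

α = 1/5

F_att = 5/4·(g−p) = 5/4·(-10,-11) = (-12.5000,-13.7500)
o1: d²=193 > ρ²=63 → inactive
o2: d²=424 > ρ²=63 → inactive
o3: d²=26 ≤ ρ²=63; F_rep = 19·(1,5)/26² = (0.0281,0.1405)
o4: d²=541 > ρ²=63 → inactive
F = F_att + ΣF_rep = (-12.4719,-13.6095)
Δp = p'−p = (-2.4944,-2.7219); α = Δx/Fx = (-8431/3380) / (-8431/676) = 1/5
check: Δy/Fy = (-460/169) / (-2300/169) = 1/5 ✓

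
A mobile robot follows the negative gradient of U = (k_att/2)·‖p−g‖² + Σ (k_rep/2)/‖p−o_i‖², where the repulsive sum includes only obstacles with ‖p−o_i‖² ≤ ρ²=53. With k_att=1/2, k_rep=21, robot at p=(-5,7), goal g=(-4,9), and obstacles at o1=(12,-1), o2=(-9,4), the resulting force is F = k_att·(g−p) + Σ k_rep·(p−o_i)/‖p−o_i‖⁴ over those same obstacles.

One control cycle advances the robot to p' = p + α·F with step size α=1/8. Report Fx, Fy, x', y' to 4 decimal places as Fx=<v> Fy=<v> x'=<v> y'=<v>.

F_att = 1/2·(g−p) = 1/2·(1,2) = (0.5000,1.0000)
o1: d²=353 > ρ²=53 → inactive
o2: d²=25 ≤ ρ²=53; F_rep = 21·(4,3)/25² = (0.1344,0.1008)
F = F_att + ΣF_rep = (0.6344,1.1008)
p' = p + 1/8·F = (-4.9207,7.1376)

Fx=0.6344 Fy=1.1008 x'=-4.9207 y'=7.1376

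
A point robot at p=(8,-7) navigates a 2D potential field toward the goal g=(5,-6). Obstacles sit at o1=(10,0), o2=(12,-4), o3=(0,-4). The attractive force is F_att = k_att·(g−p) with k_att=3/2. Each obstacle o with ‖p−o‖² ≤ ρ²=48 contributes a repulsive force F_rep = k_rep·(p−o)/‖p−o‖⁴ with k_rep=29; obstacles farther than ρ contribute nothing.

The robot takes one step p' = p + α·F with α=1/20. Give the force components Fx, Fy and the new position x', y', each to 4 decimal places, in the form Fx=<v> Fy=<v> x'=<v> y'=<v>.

F_att = 3/2·(g−p) = 3/2·(-3,1) = (-4.5000,1.5000)
o1: d²=53 > ρ²=48 → inactive
o2: d²=25 ≤ ρ²=48; F_rep = 29·(-4,-3)/25² = (-0.1856,-0.1392)
o3: d²=73 > ρ²=48 → inactive
F = F_att + ΣF_rep = (-4.6856,1.3608)
p' = p + 1/20·F = (7.7657,-6.9320)

Fx=-4.6856 Fy=1.3608 x'=7.7657 y'=-6.9320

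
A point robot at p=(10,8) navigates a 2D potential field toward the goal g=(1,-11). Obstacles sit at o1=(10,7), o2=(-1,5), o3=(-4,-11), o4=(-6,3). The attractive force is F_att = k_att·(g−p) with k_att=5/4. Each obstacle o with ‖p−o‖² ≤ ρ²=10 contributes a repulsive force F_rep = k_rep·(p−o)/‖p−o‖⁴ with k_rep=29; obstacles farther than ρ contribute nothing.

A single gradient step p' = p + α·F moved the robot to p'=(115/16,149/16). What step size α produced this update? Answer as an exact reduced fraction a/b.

F_att = 5/4·(g−p) = 5/4·(-9,-19) = (-11.2500,-23.7500)
o1: d²=1 ≤ ρ²=10; F_rep = 29·(0,1)/1² = (0.0000,29.0000)
o2: d²=130 > ρ²=10 → inactive
o3: d²=557 > ρ²=10 → inactive
o4: d²=281 > ρ²=10 → inactive
F = F_att + ΣF_rep = (-11.2500,5.2500)
Δp = p'−p = (-2.8125,1.3125); α = Δx/Fx = (-45/16) / (-45/4) = 1/4
check: Δy/Fy = (21/16) / (21/4) = 1/4 ✓

α = 1/4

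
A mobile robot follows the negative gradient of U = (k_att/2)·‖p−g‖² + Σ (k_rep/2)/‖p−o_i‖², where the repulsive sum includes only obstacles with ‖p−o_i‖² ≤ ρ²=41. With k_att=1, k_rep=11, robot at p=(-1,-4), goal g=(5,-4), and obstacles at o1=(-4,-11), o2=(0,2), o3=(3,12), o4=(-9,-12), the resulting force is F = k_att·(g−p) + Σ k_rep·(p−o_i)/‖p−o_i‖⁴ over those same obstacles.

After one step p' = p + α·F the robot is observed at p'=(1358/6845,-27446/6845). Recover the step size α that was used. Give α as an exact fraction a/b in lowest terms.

F_att = 1·(g−p) = 1·(6,0) = (6.0000,0.0000)
o1: d²=58 > ρ²=41 → inactive
o2: d²=37 ≤ ρ²=41; F_rep = 11·(-1,-6)/37² = (-0.0080,-0.0482)
o3: d²=272 > ρ²=41 → inactive
o4: d²=128 > ρ²=41 → inactive
F = F_att + ΣF_rep = (5.9920,-0.0482)
Δp = p'−p = (1.1984,-0.0096); α = Δx/Fx = (8203/6845) / (8203/1369) = 1/5
check: Δy/Fy = (-66/6845) / (-66/1369) = 1/5 ✓

α = 1/5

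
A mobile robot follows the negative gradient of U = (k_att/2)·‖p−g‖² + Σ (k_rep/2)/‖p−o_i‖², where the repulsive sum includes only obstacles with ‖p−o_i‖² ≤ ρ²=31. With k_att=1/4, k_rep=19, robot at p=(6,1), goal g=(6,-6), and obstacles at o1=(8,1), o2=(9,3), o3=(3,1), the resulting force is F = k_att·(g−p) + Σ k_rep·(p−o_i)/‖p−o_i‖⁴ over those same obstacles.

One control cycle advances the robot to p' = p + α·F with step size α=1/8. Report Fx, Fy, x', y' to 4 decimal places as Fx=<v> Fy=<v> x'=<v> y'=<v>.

Fx=-2.0086 Fy=-1.9749 x'=5.7489 y'=0.7531

F_att = 1/4·(g−p) = 1/4·(0,-7) = (0.0000,-1.7500)
o1: d²=4 ≤ ρ²=31; F_rep = 19·(-2,0)/4² = (-2.3750,0.0000)
o2: d²=13 ≤ ρ²=31; F_rep = 19·(-3,-2)/13² = (-0.3373,-0.2249)
o3: d²=9 ≤ ρ²=31; F_rep = 19·(3,0)/9² = (0.7037,0.0000)
F = F_att + ΣF_rep = (-2.0086,-1.9749)
p' = p + 1/8·F = (5.7489,0.7531)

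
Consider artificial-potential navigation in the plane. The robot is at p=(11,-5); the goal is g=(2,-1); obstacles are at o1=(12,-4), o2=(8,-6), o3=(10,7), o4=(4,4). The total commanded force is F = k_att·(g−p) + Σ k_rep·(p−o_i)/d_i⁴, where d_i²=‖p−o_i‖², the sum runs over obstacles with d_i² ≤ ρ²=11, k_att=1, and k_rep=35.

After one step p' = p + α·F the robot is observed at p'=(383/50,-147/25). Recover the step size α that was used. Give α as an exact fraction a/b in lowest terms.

F_att = 1·(g−p) = 1·(-9,4) = (-9.0000,4.0000)
o1: d²=2 ≤ ρ²=11; F_rep = 35·(-1,-1)/2² = (-8.7500,-8.7500)
o2: d²=10 ≤ ρ²=11; F_rep = 35·(3,1)/10² = (1.0500,0.3500)
o3: d²=145 > ρ²=11 → inactive
o4: d²=130 > ρ²=11 → inactive
F = F_att + ΣF_rep = (-16.7000,-4.4000)
Δp = p'−p = (-3.3400,-0.8800); α = Δx/Fx = (-167/50) / (-167/10) = 1/5
check: Δy/Fy = (-22/25) / (-22/5) = 1/5 ✓

α = 1/5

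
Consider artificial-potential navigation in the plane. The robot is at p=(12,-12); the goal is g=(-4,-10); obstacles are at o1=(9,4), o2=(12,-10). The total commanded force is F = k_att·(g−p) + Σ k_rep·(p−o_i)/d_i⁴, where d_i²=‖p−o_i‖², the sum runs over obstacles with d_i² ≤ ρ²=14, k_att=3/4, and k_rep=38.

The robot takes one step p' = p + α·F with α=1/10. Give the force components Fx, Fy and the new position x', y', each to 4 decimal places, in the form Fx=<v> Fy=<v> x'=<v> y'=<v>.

Fx=-12.0000 Fy=-3.2500 x'=10.8000 y'=-12.3250

F_att = 3/4·(g−p) = 3/4·(-16,2) = (-12.0000,1.5000)
o1: d²=265 > ρ²=14 → inactive
o2: d²=4 ≤ ρ²=14; F_rep = 38·(0,-2)/4² = (0.0000,-4.7500)
F = F_att + ΣF_rep = (-12.0000,-3.2500)
p' = p + 1/10·F = (10.8000,-12.3250)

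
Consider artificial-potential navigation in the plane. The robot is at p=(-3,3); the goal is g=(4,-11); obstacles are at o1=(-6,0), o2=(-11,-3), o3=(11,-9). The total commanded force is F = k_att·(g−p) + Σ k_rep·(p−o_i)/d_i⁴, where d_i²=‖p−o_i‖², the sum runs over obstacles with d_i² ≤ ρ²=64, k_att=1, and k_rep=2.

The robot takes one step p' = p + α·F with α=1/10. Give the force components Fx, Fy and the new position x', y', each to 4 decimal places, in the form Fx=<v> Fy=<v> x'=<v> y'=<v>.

Fx=7.0185 Fy=-13.9815 x'=-2.2981 y'=1.6019

F_att = 1·(g−p) = 1·(7,-14) = (7.0000,-14.0000)
o1: d²=18 ≤ ρ²=64; F_rep = 2·(3,3)/18² = (0.0185,0.0185)
o2: d²=100 > ρ²=64 → inactive
o3: d²=340 > ρ²=64 → inactive
F = F_att + ΣF_rep = (7.0185,-13.9815)
p' = p + 1/10·F = (-2.2981,1.6019)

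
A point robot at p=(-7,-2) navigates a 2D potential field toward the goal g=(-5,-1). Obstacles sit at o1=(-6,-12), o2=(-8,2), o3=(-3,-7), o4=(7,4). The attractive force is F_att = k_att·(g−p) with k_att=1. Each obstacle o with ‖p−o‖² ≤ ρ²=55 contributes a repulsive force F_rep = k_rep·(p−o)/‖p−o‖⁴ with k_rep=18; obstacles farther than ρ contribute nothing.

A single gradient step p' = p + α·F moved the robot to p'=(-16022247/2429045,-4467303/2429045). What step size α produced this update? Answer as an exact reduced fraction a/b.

F_att = 1·(g−p) = 1·(2,1) = (2.0000,1.0000)
o1: d²=101 > ρ²=55 → inactive
o2: d²=17 ≤ ρ²=55; F_rep = 18·(1,-4)/17² = (0.0623,-0.2491)
o3: d²=41 ≤ ρ²=55; F_rep = 18·(-4,5)/41² = (-0.0428,0.0535)
o4: d²=232 > ρ²=55 → inactive
F = F_att + ΣF_rep = (2.0195,0.8044)
Δp = p'−p = (0.4039,0.1609); α = Δx/Fx = (981068/2429045) / (981068/485809) = 1/5
check: Δy/Fy = (390787/2429045) / (390787/485809) = 1/5 ✓

α = 1/5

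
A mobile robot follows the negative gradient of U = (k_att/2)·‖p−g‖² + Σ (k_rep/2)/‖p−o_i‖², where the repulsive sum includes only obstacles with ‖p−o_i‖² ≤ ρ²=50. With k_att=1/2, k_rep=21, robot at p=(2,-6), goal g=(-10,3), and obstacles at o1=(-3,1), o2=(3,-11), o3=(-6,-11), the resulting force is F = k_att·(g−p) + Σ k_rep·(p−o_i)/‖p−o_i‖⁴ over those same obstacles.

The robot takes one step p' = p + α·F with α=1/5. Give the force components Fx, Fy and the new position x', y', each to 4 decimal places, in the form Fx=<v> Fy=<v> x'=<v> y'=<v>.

F_att = 1/2·(g−p) = 1/2·(-12,9) = (-6.0000,4.5000)
o1: d²=74 > ρ²=50 → inactive
o2: d²=26 ≤ ρ²=50; F_rep = 21·(-1,5)/26² = (-0.0311,0.1553)
o3: d²=89 > ρ²=50 → inactive
F = F_att + ΣF_rep = (-6.0311,4.6553)
p' = p + 1/5·F = (0.7938,-5.0689)

Fx=-6.0311 Fy=4.6553 x'=0.7938 y'=-5.0689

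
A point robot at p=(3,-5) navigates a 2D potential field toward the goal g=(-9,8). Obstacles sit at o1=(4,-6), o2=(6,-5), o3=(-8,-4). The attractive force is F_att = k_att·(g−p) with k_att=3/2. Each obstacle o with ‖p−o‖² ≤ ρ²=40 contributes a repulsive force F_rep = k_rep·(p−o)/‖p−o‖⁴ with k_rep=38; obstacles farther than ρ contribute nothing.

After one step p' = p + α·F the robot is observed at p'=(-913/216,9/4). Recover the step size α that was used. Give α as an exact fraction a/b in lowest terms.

α = 1/4

F_att = 3/2·(g−p) = 3/2·(-12,13) = (-18.0000,19.5000)
o1: d²=2 ≤ ρ²=40; F_rep = 38·(-1,1)/2² = (-9.5000,9.5000)
o2: d²=9 ≤ ρ²=40; F_rep = 38·(-3,0)/9² = (-1.4074,0.0000)
o3: d²=122 > ρ²=40 → inactive
F = F_att + ΣF_rep = (-28.9074,29.0000)
Δp = p'−p = (-7.2269,7.2500); α = Δx/Fx = (-1561/216) / (-1561/54) = 1/4
check: Δy/Fy = (29/4) / (29) = 1/4 ✓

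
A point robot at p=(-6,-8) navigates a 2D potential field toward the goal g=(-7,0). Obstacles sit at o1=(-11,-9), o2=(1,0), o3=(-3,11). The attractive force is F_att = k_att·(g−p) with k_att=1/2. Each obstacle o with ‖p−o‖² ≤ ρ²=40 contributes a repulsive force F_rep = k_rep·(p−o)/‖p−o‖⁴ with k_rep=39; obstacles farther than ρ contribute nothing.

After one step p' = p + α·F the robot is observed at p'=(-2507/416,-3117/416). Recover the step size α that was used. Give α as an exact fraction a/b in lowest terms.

F_att = 1/2·(g−p) = 1/2·(-1,8) = (-0.5000,4.0000)
o1: d²=26 ≤ ρ²=40; F_rep = 39·(5,1)/26² = (0.2885,0.0577)
o2: d²=113 > ρ²=40 → inactive
o3: d²=370 > ρ²=40 → inactive
F = F_att + ΣF_rep = (-0.2115,4.0577)
Δp = p'−p = (-0.0264,0.5072); α = Δx/Fx = (-11/416) / (-11/52) = 1/8
check: Δy/Fy = (211/416) / (211/52) = 1/8 ✓

α = 1/8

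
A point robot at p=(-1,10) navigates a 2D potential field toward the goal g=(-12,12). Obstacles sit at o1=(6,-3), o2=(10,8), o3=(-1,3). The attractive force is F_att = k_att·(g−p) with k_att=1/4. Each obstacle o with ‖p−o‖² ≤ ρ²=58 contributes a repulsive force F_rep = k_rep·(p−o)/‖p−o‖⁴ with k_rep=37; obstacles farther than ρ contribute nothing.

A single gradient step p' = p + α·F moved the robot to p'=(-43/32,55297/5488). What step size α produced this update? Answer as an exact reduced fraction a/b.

F_att = 1/4·(g−p) = 1/4·(-11,2) = (-2.7500,0.5000)
o1: d²=218 > ρ²=58 → inactive
o2: d²=125 > ρ²=58 → inactive
o3: d²=49 ≤ ρ²=58; F_rep = 37·(0,7)/49² = (0.0000,0.1079)
F = F_att + ΣF_rep = (-2.7500,0.6079)
Δp = p'−p = (-0.3438,0.0760); α = Δx/Fx = (-11/32) / (-11/4) = 1/8
check: Δy/Fy = (417/5488) / (417/686) = 1/8 ✓

α = 1/8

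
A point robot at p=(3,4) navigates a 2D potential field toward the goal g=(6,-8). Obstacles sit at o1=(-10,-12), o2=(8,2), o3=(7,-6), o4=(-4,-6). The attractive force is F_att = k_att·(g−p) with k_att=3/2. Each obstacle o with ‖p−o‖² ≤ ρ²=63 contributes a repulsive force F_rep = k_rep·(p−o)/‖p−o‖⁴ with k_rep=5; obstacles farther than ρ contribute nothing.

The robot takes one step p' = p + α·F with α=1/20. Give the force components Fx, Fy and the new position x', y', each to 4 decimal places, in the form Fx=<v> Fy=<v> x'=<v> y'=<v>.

F_att = 3/2·(g−p) = 3/2·(3,-12) = (4.5000,-18.0000)
o1: d²=425 > ρ²=63 → inactive
o2: d²=29 ≤ ρ²=63; F_rep = 5·(-5,2)/29² = (-0.0297,0.0119)
o3: d²=116 > ρ²=63 → inactive
o4: d²=149 > ρ²=63 → inactive
F = F_att + ΣF_rep = (4.4703,-17.9881)
p' = p + 1/20·F = (3.2235,3.1006)

Fx=4.4703 Fy=-17.9881 x'=3.2235 y'=3.1006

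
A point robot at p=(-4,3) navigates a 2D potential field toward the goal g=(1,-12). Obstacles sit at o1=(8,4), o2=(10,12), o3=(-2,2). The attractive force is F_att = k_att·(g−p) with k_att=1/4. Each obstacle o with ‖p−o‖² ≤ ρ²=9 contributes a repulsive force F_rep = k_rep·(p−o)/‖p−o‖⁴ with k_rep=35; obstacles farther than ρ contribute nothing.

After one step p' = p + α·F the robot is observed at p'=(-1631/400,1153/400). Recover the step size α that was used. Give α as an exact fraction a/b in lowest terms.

F_att = 1/4·(g−p) = 1/4·(5,-15) = (1.2500,-3.7500)
o1: d²=145 > ρ²=9 → inactive
o2: d²=277 > ρ²=9 → inactive
o3: d²=5 ≤ ρ²=9; F_rep = 35·(-2,1)/5² = (-2.8000,1.4000)
F = F_att + ΣF_rep = (-1.5500,-2.3500)
Δp = p'−p = (-0.0775,-0.1175); α = Δx/Fx = (-31/400) / (-31/20) = 1/20
check: Δy/Fy = (-47/400) / (-47/20) = 1/20 ✓

α = 1/20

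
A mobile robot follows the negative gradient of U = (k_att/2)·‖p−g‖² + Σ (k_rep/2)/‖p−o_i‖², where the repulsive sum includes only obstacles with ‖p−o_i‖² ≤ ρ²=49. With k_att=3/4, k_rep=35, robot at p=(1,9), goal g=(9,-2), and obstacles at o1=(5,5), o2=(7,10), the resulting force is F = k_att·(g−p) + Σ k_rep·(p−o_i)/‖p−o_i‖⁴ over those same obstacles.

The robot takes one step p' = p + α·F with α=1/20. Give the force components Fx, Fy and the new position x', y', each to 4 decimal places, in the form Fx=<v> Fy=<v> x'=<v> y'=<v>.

F_att = 3/4·(g−p) = 3/4·(8,-11) = (6.0000,-8.2500)
o1: d²=32 ≤ ρ²=49; F_rep = 35·(-4,4)/32² = (-0.1367,0.1367)
o2: d²=37 ≤ ρ²=49; F_rep = 35·(-6,-1)/37² = (-0.1534,-0.0256)
F = F_att + ΣF_rep = (5.7099,-8.1388)
p' = p + 1/20·F = (1.2855,8.5931)

Fx=5.7099 Fy=-8.1388 x'=1.2855 y'=8.5931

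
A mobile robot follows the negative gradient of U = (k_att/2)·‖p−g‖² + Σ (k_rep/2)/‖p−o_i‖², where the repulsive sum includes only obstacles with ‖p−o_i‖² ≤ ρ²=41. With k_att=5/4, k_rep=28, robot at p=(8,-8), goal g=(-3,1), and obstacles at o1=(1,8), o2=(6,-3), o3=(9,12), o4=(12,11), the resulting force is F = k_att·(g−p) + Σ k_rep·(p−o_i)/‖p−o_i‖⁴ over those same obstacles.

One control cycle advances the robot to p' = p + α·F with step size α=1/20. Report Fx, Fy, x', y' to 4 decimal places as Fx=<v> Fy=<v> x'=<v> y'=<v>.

Fx=-13.6834 Fy=11.0835 x'=7.3158 y'=-7.4458

F_att = 5/4·(g−p) = 5/4·(-11,9) = (-13.7500,11.2500)
o1: d²=305 > ρ²=41 → inactive
o2: d²=29 ≤ ρ²=41; F_rep = 28·(2,-5)/29² = (0.0666,-0.1665)
o3: d²=401 > ρ²=41 → inactive
o4: d²=377 > ρ²=41 → inactive
F = F_att + ΣF_rep = (-13.6834,11.0835)
p' = p + 1/20·F = (7.3158,-7.4458)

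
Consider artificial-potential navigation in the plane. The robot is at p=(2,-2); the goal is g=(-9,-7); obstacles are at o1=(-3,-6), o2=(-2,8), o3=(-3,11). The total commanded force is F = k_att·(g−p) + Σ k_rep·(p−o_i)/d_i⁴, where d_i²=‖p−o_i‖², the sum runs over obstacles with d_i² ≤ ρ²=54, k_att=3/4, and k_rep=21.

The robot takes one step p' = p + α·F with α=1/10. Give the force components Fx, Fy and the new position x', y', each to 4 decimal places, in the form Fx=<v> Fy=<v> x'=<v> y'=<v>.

F_att = 3/4·(g−p) = 3/4·(-11,-5) = (-8.2500,-3.7500)
o1: d²=41 ≤ ρ²=54; F_rep = 21·(5,4)/41² = (0.0625,0.0500)
o2: d²=116 > ρ²=54 → inactive
o3: d²=194 > ρ²=54 → inactive
F = F_att + ΣF_rep = (-8.1875,-3.7000)
p' = p + 1/10·F = (1.1812,-2.3700)

Fx=-8.1875 Fy=-3.7000 x'=1.1812 y'=-2.3700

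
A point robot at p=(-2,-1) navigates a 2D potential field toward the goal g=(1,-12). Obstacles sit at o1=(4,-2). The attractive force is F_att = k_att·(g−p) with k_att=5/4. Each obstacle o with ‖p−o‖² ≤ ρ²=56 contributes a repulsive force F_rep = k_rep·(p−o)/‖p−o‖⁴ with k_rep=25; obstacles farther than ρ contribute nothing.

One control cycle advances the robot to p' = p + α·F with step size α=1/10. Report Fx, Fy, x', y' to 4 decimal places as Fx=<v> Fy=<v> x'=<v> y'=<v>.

Fx=3.6404 Fy=-13.7317 x'=-1.6360 y'=-2.3732

F_att = 5/4·(g−p) = 5/4·(3,-11) = (3.7500,-13.7500)
o1: d²=37 ≤ ρ²=56; F_rep = 25·(-6,1)/37² = (-0.1096,0.0183)
F = F_att + ΣF_rep = (3.6404,-13.7317)
p' = p + 1/10·F = (-1.6360,-2.3732)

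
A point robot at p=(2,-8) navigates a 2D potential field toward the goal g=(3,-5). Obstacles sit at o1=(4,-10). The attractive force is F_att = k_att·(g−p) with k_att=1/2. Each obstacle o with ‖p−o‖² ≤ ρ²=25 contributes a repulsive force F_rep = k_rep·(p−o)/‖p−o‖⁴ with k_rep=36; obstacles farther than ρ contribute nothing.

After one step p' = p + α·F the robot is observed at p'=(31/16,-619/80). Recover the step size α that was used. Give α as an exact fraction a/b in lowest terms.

F_att = 1/2·(g−p) = 1/2·(1,3) = (0.5000,1.5000)
o1: d²=8 ≤ ρ²=25; F_rep = 36·(-2,2)/8² = (-1.1250,1.1250)
F = F_att + ΣF_rep = (-0.6250,2.6250)
Δp = p'−p = (-0.0625,0.2625); α = Δx/Fx = (-1/16) / (-5/8) = 1/10
check: Δy/Fy = (21/80) / (21/8) = 1/10 ✓

α = 1/10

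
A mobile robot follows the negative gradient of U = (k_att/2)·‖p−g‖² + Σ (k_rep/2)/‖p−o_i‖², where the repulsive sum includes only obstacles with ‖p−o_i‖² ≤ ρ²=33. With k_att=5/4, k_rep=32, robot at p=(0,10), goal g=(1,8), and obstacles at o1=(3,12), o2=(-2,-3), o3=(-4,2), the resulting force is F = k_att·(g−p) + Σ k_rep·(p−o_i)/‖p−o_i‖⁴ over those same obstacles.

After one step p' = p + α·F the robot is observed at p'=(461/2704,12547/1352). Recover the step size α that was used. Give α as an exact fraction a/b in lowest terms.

α = 1/4

F_att = 5/4·(g−p) = 5/4·(1,-2) = (1.2500,-2.5000)
o1: d²=13 ≤ ρ²=33; F_rep = 32·(-3,-2)/13² = (-0.5680,-0.3787)
o2: d²=173 > ρ²=33 → inactive
o3: d²=80 > ρ²=33 → inactive
F = F_att + ΣF_rep = (0.6820,-2.8787)
Δp = p'−p = (0.1705,-0.7197); α = Δx/Fx = (461/2704) / (461/676) = 1/4
check: Δy/Fy = (-973/1352) / (-973/338) = 1/4 ✓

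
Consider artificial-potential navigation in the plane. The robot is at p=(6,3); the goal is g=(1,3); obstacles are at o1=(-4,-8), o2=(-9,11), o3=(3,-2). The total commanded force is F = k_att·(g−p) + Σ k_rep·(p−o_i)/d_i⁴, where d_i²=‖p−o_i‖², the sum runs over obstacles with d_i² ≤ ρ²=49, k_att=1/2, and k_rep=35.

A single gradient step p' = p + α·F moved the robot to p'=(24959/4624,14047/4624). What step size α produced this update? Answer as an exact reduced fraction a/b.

F_att = 1/2·(g−p) = 1/2·(-5,0) = (-2.5000,0.0000)
o1: d²=221 > ρ²=49 → inactive
o2: d²=289 > ρ²=49 → inactive
o3: d²=34 ≤ ρ²=49; F_rep = 35·(3,5)/34² = (0.0908,0.1514)
F = F_att + ΣF_rep = (-2.4092,0.1514)
Δp = p'−p = (-0.6023,0.0378); α = Δx/Fx = (-2785/4624) / (-2785/1156) = 1/4
check: Δy/Fy = (175/4624) / (175/1156) = 1/4 ✓

α = 1/4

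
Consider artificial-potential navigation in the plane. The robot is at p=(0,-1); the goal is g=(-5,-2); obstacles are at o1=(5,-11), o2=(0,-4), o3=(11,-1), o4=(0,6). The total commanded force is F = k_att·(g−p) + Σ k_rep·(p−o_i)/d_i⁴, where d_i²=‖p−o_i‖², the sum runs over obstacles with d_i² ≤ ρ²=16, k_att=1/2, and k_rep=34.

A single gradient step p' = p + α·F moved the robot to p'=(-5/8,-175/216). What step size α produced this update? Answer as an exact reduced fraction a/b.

F_att = 1/2·(g−p) = 1/2·(-5,-1) = (-2.5000,-0.5000)
o1: d²=125 > ρ²=16 → inactive
o2: d²=9 ≤ ρ²=16; F_rep = 34·(0,3)/9² = (0.0000,1.2593)
o3: d²=121 > ρ²=16 → inactive
o4: d²=49 > ρ²=16 → inactive
F = F_att + ΣF_rep = (-2.5000,0.7593)
Δp = p'−p = (-0.6250,0.1898); α = Δx/Fx = (-5/8) / (-5/2) = 1/4
check: Δy/Fy = (41/216) / (41/54) = 1/4 ✓

α = 1/4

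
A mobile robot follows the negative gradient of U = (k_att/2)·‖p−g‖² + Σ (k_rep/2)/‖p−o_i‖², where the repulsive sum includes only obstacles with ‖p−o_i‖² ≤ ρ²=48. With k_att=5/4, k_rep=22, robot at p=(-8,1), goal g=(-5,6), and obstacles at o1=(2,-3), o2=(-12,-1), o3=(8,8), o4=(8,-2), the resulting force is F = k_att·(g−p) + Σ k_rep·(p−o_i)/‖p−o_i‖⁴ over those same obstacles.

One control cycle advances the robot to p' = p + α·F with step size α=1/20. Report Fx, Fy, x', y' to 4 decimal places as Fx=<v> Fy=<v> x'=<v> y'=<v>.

F_att = 5/4·(g−p) = 5/4·(3,5) = (3.7500,6.2500)
o1: d²=116 > ρ²=48 → inactive
o2: d²=20 ≤ ρ²=48; F_rep = 22·(4,2)/20² = (0.2200,0.1100)
o3: d²=305 > ρ²=48 → inactive
o4: d²=265 > ρ²=48 → inactive
F = F_att + ΣF_rep = (3.9700,6.3600)
p' = p + 1/20·F = (-7.8015,1.3180)

Fx=3.9700 Fy=6.3600 x'=-7.8015 y'=1.3180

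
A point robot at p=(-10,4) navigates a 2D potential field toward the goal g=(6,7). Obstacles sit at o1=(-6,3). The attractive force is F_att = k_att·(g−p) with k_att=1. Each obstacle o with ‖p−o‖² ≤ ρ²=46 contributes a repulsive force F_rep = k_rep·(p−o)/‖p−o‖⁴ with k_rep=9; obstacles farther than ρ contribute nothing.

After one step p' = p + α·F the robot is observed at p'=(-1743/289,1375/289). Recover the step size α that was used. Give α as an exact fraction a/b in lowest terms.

α = 1/4

F_att = 1·(g−p) = 1·(16,3) = (16.0000,3.0000)
o1: d²=17 ≤ ρ²=46; F_rep = 9·(-4,1)/17² = (-0.1246,0.0311)
F = F_att + ΣF_rep = (15.8754,3.0311)
Δp = p'−p = (3.9689,0.7578); α = Δx/Fx = (1147/289) / (4588/289) = 1/4
check: Δy/Fy = (219/289) / (876/289) = 1/4 ✓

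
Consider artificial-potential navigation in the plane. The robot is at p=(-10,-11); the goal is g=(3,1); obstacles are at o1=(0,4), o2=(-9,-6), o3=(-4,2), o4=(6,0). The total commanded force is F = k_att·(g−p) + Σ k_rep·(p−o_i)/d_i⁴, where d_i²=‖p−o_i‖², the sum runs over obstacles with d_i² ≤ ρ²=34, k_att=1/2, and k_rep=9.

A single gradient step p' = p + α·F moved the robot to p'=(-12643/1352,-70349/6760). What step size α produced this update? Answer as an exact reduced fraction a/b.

α = 1/10

F_att = 1/2·(g−p) = 1/2·(13,12) = (6.5000,6.0000)
o1: d²=325 > ρ²=34 → inactive
o2: d²=26 ≤ ρ²=34; F_rep = 9·(-1,-5)/26² = (-0.0133,-0.0666)
o3: d²=205 > ρ²=34 → inactive
o4: d²=377 > ρ²=34 → inactive
F = F_att + ΣF_rep = (6.4867,5.9334)
Δp = p'−p = (0.6487,0.5933); α = Δx/Fx = (877/1352) / (4385/676) = 1/10
check: Δy/Fy = (4011/6760) / (4011/676) = 1/10 ✓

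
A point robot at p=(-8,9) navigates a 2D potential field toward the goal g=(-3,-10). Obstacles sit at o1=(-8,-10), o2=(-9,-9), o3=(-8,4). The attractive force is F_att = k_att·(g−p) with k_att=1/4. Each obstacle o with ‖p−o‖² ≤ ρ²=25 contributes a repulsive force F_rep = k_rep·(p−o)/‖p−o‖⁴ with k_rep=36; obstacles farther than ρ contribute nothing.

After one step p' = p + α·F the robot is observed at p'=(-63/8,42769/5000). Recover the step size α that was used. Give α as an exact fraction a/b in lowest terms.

F_att = 1/4·(g−p) = 1/4·(5,-19) = (1.2500,-4.7500)
o1: d²=361 > ρ²=25 → inactive
o2: d²=325 > ρ²=25 → inactive
o3: d²=25 ≤ ρ²=25; F_rep = 36·(0,5)/25² = (0.0000,0.2880)
F = F_att + ΣF_rep = (1.2500,-4.4620)
Δp = p'−p = (0.1250,-0.4462); α = Δx/Fx = (1/8) / (5/4) = 1/10
check: Δy/Fy = (-2231/5000) / (-2231/500) = 1/10 ✓

α = 1/10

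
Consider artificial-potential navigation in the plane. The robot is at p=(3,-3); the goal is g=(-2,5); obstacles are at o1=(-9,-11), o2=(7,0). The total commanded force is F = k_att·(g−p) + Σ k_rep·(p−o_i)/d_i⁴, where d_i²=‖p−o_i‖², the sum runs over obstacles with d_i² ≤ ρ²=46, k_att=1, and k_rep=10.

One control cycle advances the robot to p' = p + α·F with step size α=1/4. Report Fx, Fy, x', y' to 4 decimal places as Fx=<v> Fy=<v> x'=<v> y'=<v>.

Fx=-5.0640 Fy=7.9520 x'=1.7340 y'=-1.0120

F_att = 1·(g−p) = 1·(-5,8) = (-5.0000,8.0000)
o1: d²=208 > ρ²=46 → inactive
o2: d²=25 ≤ ρ²=46; F_rep = 10·(-4,-3)/25² = (-0.0640,-0.0480)
F = F_att + ΣF_rep = (-5.0640,7.9520)
p' = p + 1/4·F = (1.7340,-1.0120)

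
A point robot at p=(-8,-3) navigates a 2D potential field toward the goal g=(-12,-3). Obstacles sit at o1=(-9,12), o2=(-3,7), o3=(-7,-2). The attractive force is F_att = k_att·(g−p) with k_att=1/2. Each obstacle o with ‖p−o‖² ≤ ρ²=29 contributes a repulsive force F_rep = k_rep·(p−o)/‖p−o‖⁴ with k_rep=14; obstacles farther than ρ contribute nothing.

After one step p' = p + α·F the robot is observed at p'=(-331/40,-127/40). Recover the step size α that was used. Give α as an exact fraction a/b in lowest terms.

F_att = 1/2·(g−p) = 1/2·(-4,0) = (-2.0000,0.0000)
o1: d²=226 > ρ²=29 → inactive
o2: d²=125 > ρ²=29 → inactive
o3: d²=2 ≤ ρ²=29; F_rep = 14·(-1,-1)/2² = (-3.5000,-3.5000)
F = F_att + ΣF_rep = (-5.5000,-3.5000)
Δp = p'−p = (-0.2750,-0.1750); α = Δx/Fx = (-11/40) / (-11/2) = 1/20
check: Δy/Fy = (-7/40) / (-7/2) = 1/20 ✓

α = 1/20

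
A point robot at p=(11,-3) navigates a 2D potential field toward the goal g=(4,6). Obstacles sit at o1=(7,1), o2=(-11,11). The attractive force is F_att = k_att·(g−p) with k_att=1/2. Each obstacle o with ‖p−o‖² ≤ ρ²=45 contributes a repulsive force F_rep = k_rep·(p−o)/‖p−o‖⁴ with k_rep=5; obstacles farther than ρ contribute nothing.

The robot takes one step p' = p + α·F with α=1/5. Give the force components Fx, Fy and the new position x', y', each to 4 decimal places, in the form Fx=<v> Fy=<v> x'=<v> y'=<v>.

Fx=-3.4805 Fy=4.4805 x'=10.3039 y'=-2.1039

F_att = 1/2·(g−p) = 1/2·(-7,9) = (-3.5000,4.5000)
o1: d²=32 ≤ ρ²=45; F_rep = 5·(4,-4)/32² = (0.0195,-0.0195)
o2: d²=680 > ρ²=45 → inactive
F = F_att + ΣF_rep = (-3.4805,4.4805)
p' = p + 1/5·F = (10.3039,-2.1039)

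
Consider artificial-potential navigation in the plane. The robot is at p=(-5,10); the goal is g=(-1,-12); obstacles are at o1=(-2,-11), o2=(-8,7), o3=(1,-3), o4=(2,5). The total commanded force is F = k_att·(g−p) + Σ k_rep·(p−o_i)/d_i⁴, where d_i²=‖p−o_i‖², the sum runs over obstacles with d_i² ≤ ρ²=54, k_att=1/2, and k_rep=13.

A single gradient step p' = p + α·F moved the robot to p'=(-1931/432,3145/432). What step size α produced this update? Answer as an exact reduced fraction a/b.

F_att = 1/2·(g−p) = 1/2·(4,-22) = (2.0000,-11.0000)
o1: d²=450 > ρ²=54 → inactive
o2: d²=18 ≤ ρ²=54; F_rep = 13·(3,3)/18² = (0.1204,0.1204)
o3: d²=205 > ρ²=54 → inactive
o4: d²=74 > ρ²=54 → inactive
F = F_att + ΣF_rep = (2.1204,-10.8796)
Δp = p'−p = (0.5301,-2.7199); α = Δx/Fx = (229/432) / (229/108) = 1/4
check: Δy/Fy = (-1175/432) / (-1175/108) = 1/4 ✓

α = 1/4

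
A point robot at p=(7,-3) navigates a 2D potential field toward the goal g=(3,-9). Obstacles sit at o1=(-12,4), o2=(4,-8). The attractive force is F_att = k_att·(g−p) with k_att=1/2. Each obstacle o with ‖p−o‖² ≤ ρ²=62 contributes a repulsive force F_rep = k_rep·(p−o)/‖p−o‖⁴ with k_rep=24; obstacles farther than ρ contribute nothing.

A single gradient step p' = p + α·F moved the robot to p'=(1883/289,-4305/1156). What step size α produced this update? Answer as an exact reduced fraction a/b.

α = 1/4

F_att = 1/2·(g−p) = 1/2·(-4,-6) = (-2.0000,-3.0000)
o1: d²=410 > ρ²=62 → inactive
o2: d²=34 ≤ ρ²=62; F_rep = 24·(3,5)/34² = (0.0623,0.1038)
F = F_att + ΣF_rep = (-1.9377,-2.8962)
Δp = p'−p = (-0.4844,-0.7240); α = Δx/Fx = (-140/289) / (-560/289) = 1/4
check: Δy/Fy = (-837/1156) / (-837/289) = 1/4 ✓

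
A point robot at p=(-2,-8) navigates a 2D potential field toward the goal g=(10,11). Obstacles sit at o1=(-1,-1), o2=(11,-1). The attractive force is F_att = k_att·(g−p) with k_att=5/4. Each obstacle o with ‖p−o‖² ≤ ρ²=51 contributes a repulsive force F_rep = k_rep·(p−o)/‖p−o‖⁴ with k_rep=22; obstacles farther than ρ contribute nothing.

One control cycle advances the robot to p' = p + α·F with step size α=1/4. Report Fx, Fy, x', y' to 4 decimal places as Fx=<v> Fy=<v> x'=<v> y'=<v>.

Fx=14.9912 Fy=23.6884 x'=1.7478 y'=-2.0779

F_att = 5/4·(g−p) = 5/4·(12,19) = (15.0000,23.7500)
o1: d²=50 ≤ ρ²=51; F_rep = 22·(-1,-7)/50² = (-0.0088,-0.0616)
o2: d²=218 > ρ²=51 → inactive
F = F_att + ΣF_rep = (14.9912,23.6884)
p' = p + 1/4·F = (1.7478,-2.0779)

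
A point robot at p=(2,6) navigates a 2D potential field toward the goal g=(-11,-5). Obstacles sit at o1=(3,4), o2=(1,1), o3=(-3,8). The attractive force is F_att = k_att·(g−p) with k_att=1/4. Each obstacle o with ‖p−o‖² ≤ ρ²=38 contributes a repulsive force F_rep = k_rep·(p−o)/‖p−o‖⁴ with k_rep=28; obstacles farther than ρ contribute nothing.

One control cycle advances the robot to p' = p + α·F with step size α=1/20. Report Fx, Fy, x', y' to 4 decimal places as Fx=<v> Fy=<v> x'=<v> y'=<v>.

Fx=-4.1621 Fy=-0.3695 x'=1.7919 y'=5.9815

F_att = 1/4·(g−p) = 1/4·(-13,-11) = (-3.2500,-2.7500)
o1: d²=5 ≤ ρ²=38; F_rep = 28·(-1,2)/5² = (-1.1200,2.2400)
o2: d²=26 ≤ ρ²=38; F_rep = 28·(1,5)/26² = (0.0414,0.2071)
o3: d²=29 ≤ ρ²=38; F_rep = 28·(5,-2)/29² = (0.1665,-0.0666)
F = F_att + ΣF_rep = (-4.1621,-0.3695)
p' = p + 1/20·F = (1.7919,5.9815)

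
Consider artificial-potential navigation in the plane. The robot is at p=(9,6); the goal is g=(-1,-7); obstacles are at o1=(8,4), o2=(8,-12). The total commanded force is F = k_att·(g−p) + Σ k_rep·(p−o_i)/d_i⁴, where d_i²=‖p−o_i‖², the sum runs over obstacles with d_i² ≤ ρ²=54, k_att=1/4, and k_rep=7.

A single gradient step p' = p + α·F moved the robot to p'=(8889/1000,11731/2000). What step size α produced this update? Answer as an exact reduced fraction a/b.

α = 1/20

F_att = 1/4·(g−p) = 1/4·(-10,-13) = (-2.5000,-3.2500)
o1: d²=5 ≤ ρ²=54; F_rep = 7·(1,2)/5² = (0.2800,0.5600)
o2: d²=325 > ρ²=54 → inactive
F = F_att + ΣF_rep = (-2.2200,-2.6900)
Δp = p'−p = (-0.1110,-0.1345); α = Δx/Fx = (-111/1000) / (-111/50) = 1/20
check: Δy/Fy = (-269/2000) / (-269/100) = 1/20 ✓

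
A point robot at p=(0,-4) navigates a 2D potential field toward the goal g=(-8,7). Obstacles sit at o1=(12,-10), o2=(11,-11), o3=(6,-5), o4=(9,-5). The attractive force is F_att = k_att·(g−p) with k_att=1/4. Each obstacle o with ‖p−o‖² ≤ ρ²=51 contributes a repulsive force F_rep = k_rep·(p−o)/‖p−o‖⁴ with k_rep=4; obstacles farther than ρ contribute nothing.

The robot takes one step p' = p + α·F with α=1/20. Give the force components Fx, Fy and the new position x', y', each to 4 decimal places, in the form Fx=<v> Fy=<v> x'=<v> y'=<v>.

Fx=-2.0175 Fy=2.7529 x'=-0.1009 y'=-3.8624

F_att = 1/4·(g−p) = 1/4·(-8,11) = (-2.0000,2.7500)
o1: d²=180 > ρ²=51 → inactive
o2: d²=170 > ρ²=51 → inactive
o3: d²=37 ≤ ρ²=51; F_rep = 4·(-6,1)/37² = (-0.0175,0.0029)
o4: d²=82 > ρ²=51 → inactive
F = F_att + ΣF_rep = (-2.0175,2.7529)
p' = p + 1/20·F = (-0.1009,-3.8624)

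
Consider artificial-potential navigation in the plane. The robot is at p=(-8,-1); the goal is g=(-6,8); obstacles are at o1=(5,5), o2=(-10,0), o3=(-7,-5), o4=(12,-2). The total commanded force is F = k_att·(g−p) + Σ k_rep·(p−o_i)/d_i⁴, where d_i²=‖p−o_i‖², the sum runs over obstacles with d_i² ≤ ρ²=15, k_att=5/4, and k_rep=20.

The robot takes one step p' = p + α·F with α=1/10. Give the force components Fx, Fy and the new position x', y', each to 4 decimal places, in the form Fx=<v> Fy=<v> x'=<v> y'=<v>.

F_att = 5/4·(g−p) = 5/4·(2,9) = (2.5000,11.2500)
o1: d²=205 > ρ²=15 → inactive
o2: d²=5 ≤ ρ²=15; F_rep = 20·(2,-1)/5² = (1.6000,-0.8000)
o3: d²=17 > ρ²=15 → inactive
o4: d²=401 > ρ²=15 → inactive
F = F_att + ΣF_rep = (4.1000,10.4500)
p' = p + 1/10·F = (-7.5900,0.0450)

Fx=4.1000 Fy=10.4500 x'=-7.5900 y'=0.0450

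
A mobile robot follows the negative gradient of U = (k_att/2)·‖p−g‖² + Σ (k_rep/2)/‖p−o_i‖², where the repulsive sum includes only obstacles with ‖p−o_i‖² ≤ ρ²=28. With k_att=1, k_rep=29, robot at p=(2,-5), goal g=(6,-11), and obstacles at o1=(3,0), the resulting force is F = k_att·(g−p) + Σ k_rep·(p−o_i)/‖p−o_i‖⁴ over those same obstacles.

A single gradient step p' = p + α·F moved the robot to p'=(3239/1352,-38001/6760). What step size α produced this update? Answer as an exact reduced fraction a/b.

α = 1/10

F_att = 1·(g−p) = 1·(4,-6) = (4.0000,-6.0000)
o1: d²=26 ≤ ρ²=28; F_rep = 29·(-1,-5)/26² = (-0.0429,-0.2145)
F = F_att + ΣF_rep = (3.9571,-6.2145)
Δp = p'−p = (0.3957,-0.6214); α = Δx/Fx = (535/1352) / (2675/676) = 1/10
check: Δy/Fy = (-4201/6760) / (-4201/676) = 1/10 ✓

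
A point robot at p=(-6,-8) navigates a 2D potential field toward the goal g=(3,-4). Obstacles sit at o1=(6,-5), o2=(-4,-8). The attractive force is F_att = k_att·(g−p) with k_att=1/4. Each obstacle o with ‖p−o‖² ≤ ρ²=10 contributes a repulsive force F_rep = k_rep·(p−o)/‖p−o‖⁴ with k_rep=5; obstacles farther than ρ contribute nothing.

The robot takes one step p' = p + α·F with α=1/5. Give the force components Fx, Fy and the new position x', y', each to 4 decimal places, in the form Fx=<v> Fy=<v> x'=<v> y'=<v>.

Fx=1.6250 Fy=1.0000 x'=-5.6750 y'=-7.8000

F_att = 1/4·(g−p) = 1/4·(9,4) = (2.2500,1.0000)
o1: d²=153 > ρ²=10 → inactive
o2: d²=4 ≤ ρ²=10; F_rep = 5·(-2,0)/4² = (-0.6250,0.0000)
F = F_att + ΣF_rep = (1.6250,1.0000)
p' = p + 1/5·F = (-5.6750,-7.8000)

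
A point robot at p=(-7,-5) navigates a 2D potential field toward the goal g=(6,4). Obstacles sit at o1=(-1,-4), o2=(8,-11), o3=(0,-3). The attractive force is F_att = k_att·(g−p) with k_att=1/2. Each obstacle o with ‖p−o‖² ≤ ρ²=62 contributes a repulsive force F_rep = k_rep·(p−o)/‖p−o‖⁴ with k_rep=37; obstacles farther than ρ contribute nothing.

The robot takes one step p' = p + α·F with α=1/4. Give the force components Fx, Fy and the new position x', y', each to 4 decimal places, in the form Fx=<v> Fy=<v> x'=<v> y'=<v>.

Fx=6.2456 Fy=4.4466 x'=-5.4386 y'=-3.8883

F_att = 1/2·(g−p) = 1/2·(13,9) = (6.5000,4.5000)
o1: d²=37 ≤ ρ²=62; F_rep = 37·(-6,-1)/37² = (-0.1622,-0.0270)
o2: d²=261 > ρ²=62 → inactive
o3: d²=53 ≤ ρ²=62; F_rep = 37·(-7,-2)/53² = (-0.0922,-0.0263)
F = F_att + ΣF_rep = (6.2456,4.4466)
p' = p + 1/4·F = (-5.4386,-3.8883)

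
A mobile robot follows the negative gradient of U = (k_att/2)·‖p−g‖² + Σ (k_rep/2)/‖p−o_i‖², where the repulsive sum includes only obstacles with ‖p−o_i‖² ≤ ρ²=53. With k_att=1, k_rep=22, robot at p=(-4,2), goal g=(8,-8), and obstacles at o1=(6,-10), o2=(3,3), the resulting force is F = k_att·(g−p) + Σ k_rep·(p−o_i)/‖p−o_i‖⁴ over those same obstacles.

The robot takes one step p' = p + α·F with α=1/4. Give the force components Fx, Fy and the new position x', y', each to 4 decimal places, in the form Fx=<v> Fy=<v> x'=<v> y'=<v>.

F_att = 1·(g−p) = 1·(12,-10) = (12.0000,-10.0000)
o1: d²=244 > ρ²=53 → inactive
o2: d²=50 ≤ ρ²=53; F_rep = 22·(-7,-1)/50² = (-0.0616,-0.0088)
F = F_att + ΣF_rep = (11.9384,-10.0088)
p' = p + 1/4·F = (-1.0154,-0.5022)

Fx=11.9384 Fy=-10.0088 x'=-1.0154 y'=-0.5022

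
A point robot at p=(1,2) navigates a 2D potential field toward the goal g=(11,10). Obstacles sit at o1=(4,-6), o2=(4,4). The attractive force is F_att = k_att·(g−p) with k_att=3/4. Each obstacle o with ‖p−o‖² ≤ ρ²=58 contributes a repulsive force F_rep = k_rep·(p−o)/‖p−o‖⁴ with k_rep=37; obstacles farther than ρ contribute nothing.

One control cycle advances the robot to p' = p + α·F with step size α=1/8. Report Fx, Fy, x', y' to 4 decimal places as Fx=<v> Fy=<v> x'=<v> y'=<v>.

F_att = 3/4·(g−p) = 3/4·(10,8) = (7.5000,6.0000)
o1: d²=73 > ρ²=58 → inactive
o2: d²=13 ≤ ρ²=58; F_rep = 37·(-3,-2)/13² = (-0.6568,-0.4379)
F = F_att + ΣF_rep = (6.8432,5.5621)
p' = p + 1/8·F = (1.8554,2.6953)

Fx=6.8432 Fy=5.5621 x'=1.8554 y'=2.6953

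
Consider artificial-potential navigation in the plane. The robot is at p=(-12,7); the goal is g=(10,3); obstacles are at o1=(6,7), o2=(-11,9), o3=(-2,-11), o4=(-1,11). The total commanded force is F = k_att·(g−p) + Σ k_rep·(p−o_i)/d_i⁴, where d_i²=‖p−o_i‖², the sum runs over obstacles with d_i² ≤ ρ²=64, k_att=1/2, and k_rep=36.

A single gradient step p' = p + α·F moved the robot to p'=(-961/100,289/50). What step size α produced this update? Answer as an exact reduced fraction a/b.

α = 1/4

F_att = 1/2·(g−p) = 1/2·(22,-4) = (11.0000,-2.0000)
o1: d²=324 > ρ²=64 → inactive
o2: d²=5 ≤ ρ²=64; F_rep = 36·(-1,-2)/5² = (-1.4400,-2.8800)
o3: d²=424 > ρ²=64 → inactive
o4: d²=137 > ρ²=64 → inactive
F = F_att + ΣF_rep = (9.5600,-4.8800)
Δp = p'−p = (2.3900,-1.2200); α = Δx/Fx = (239/100) / (239/25) = 1/4
check: Δy/Fy = (-61/50) / (-122/25) = 1/4 ✓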